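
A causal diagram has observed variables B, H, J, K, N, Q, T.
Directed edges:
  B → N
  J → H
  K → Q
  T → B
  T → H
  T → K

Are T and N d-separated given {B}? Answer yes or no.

Bayes-Ball from T | {B} reaches {H,K,Q}.
N ∉ reach(T|{B}) ⇒ T ⊥ N | {B}.

Yes — T ⊥ N | {B}.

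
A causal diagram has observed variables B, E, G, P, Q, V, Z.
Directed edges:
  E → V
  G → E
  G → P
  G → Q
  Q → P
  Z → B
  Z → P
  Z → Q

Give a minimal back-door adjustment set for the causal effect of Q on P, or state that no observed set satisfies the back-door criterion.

desc(Q)\{Q}={P}; candidates ⊆ {B,E,G,V,Z}.
size 0: {}; under {} Q still reaches {B,E,G,P,V,Z} ∋ P.
size 1: {B}, {E}, {G} …(+2); under {B} Q still reaches {E,G,P,V,Z} ∋ P.
{G,Z}: Q⊥P given {G,Z} in G with Q→· removed — back-door holds.

Q→P: minimal back-door set {G, Z}.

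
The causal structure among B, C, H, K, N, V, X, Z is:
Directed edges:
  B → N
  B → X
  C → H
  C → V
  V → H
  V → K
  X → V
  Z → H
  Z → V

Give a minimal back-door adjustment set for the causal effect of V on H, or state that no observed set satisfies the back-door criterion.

V→H: minimal back-door set {C, Z}.

desc(V)\{V}={H,K}; candidates ⊆ {B,C,N,X,Z}.
size 0: {}; under {} V still reaches {B,C,H,N,X,Z} ∋ H.
size 1: {B}, {C}, {N} …(+2); under {B} V still reaches {C,H,X,Z} ∋ H.
{C,Z}: V⊥H given {C,Z} in G with V→· removed — back-door holds.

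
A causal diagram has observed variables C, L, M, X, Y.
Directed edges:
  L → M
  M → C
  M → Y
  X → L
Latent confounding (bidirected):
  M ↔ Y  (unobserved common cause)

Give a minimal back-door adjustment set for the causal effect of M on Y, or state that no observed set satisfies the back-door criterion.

desc(M)\{M}={C,Y}; candidates ⊆ {L,X}.
M↔Y: latent back-door arc(s) into M.
size 0: {}; under {} M still reaches {L,X,Y} ∋ Y.
size 1: {L}, {X}; under {L} M still reaches {Y} ∋ Y.
size 2: {L,X}; under {L,X} M still reaches {Y} ∋ Y.
M↔Y cannot be blocked by any observed set — no back-door set.

M→Y: no observed back-door set.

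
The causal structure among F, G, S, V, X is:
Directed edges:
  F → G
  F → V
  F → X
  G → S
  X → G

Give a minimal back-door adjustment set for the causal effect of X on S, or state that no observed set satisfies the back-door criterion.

desc(X)\{X}={G,S}; candidates ⊆ {F,V}.
size 0: {}; under {} X still reaches {F,G,S,V} ∋ S.
{F}: X⊥S given {F} in G with X→· removed — back-door holds.

X→S: minimal back-door set {F}.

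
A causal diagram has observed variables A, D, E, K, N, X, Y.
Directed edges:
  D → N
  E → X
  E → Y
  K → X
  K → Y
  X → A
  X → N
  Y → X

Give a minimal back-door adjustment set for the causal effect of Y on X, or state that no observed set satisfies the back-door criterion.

Y→X: minimal back-door set {E, K}.

desc(Y)\{Y}={A,N,X}; candidates ⊆ {D,E,K}.
size 0: {}; under {} Y still reaches {A,E,K,N,X} ∋ X.
size 1: {D}, {E}, {K}; under {D} Y still reaches {A,E,K,N,X} ∋ X.
{E,K}: Y⊥X given {E,K} in G with Y→· removed — back-door holds.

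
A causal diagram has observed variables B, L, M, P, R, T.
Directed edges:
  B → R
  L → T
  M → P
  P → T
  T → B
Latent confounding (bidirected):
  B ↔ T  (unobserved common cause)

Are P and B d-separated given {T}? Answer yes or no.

Bayes-Ball from P | {T} reaches {B,L,M,R}.
B ∈ reach(P|{T}) ⇒ P ⊥̸ B | {T}.

No — P and B are d-connected given {T}.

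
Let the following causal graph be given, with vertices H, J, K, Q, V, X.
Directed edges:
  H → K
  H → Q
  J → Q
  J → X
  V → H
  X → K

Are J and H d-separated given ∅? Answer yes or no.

Yes — J ⊥ H | ∅.

Bayes-Ball from J | ∅ reaches {K,Q,X}.
H ∉ reach(J|∅) ⇒ J ⊥ H | ∅.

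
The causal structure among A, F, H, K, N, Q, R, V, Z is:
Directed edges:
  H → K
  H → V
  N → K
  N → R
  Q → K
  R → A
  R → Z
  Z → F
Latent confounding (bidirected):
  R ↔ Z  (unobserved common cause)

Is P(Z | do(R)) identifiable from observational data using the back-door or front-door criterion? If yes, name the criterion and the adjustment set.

desc(R)\{R}={A,F,Z}; candidates ⊆ {H,K,N,Q,V}.
R↔Z: latent back-door arc(s) into R.
size 0: {}; under {} R still reaches {F,K,N,Z} ∋ Z.
size 1: {H}, {K}, {N} …(+2); under {H} R still reaches {F,K,N,Z} ∋ Z.
size 2: {H,K}, {H,N}, {H,Q} …(+7); under {H,K} R still reaches {F,N,Q,Z} ∋ Z.
R↔Z cannot be blocked by any observed set — no back-door set.
No mediator lies on a directed R→…→Z path.
Neither criterion identifies P(Z|do(R)) in this graph.

P(Z|do(R)): not identifiable (no BD/FD set).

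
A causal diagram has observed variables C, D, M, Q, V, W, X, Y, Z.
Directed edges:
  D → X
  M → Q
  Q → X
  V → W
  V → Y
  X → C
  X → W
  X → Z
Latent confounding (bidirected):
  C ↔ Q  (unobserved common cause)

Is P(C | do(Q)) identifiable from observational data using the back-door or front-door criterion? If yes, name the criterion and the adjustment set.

P(C|do(Q)): frontdoor, adjust for {X}.

desc(Q)\{Q}={C,W,X,Z}; candidates ⊆ {D,M,V,Y}.
Q↔C: latent back-door arc(s) into Q.
size 0: {}; under {} Q still reaches {C,M} ∋ C.
size 1: {D}, {M}, {V} …(+1); under {D} Q still reaches {C,M} ∋ C.
size 2: {D,M}, {D,V}, {D,Y} …(+3); under {D,M} Q still reaches {C} ∋ C.
Q↔C cannot be blocked by any observed set — no back-door set.
{X}: (i) intercepts every directed Q→C path; (ii) no back-door Q→{X}; (iii) {Q} blocks every back-door {X}→C. Front-door holds.
P(C|do(Q)) = Σ_{X} P(X|Q) Σ_{Q'} P(C|X,Q')P(Q').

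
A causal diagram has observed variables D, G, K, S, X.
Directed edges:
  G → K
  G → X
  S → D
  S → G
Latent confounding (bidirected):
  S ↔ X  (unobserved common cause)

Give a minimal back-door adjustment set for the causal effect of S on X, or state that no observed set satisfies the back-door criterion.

desc(S)\{S}={D,G,K,X}; candidates ⊆ {—}.
S↔X: latent back-door arc(s) into S.
size 0: {}; under {} S still reaches {X} ∋ X.
S↔X cannot be blocked by any observed set — no back-door set.

S→X: no observed back-door set.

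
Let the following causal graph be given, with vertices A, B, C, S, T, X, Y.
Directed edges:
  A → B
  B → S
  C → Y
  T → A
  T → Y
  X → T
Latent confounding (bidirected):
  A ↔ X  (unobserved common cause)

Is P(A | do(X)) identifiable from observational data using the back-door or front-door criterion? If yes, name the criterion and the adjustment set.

P(A|do(X)): frontdoor, adjust for {T}.

desc(X)\{X}={A,B,S,T,Y}; candidates ⊆ {C}.
X↔A: latent back-door arc(s) into X.
size 0: {}; under {} X still reaches {A,B,S} ∋ A.
size 1: {C}; under {C} X still reaches {A,B,S} ∋ A.
X↔A cannot be blocked by any observed set — no back-door set.
{T}: (i) intercepts every directed X→A path; (ii) no back-door X→{T}; (iii) {X} blocks every back-door {T}→A. Front-door holds.
P(A|do(X)) = Σ_{T} P(T|X) Σ_{X'} P(A|T,X')P(X').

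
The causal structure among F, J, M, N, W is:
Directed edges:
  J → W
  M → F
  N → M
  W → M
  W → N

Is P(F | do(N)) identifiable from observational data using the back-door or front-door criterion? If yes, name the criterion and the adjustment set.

P(F|do(N)): backdoor, adjust for {W}.

desc(N)\{N}={F,M}; candidates ⊆ {J,W}.
size 0: {}; under {} N still reaches {F,J,M,W} ∋ F.
{W}: N⊥F given {W} in G with N→· removed — back-door holds.
P(F|do(N)) = Σ_{W} P(F|N,W)·P(W).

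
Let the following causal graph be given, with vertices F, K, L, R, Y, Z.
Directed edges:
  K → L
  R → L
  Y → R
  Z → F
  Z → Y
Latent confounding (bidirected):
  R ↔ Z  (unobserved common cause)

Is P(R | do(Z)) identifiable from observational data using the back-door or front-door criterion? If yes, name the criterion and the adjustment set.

P(R|do(Z)): frontdoor, adjust for {Y}.

desc(Z)\{Z}={F,L,R,Y}; candidates ⊆ {K}.
Z↔R: latent back-door arc(s) into Z.
size 0: {}; under {} Z still reaches {L,R} ∋ R.
size 1: {K}; under {K} Z still reaches {L,R} ∋ R.
Z↔R cannot be blocked by any observed set — no back-door set.
{Y}: (i) intercepts every directed Z→R path; (ii) no back-door Z→{Y}; (iii) {Z} blocks every back-door {Y}→R. Front-door holds.
P(R|do(Z)) = Σ_{Y} P(Y|Z) Σ_{Z'} P(R|Y,Z')P(Z').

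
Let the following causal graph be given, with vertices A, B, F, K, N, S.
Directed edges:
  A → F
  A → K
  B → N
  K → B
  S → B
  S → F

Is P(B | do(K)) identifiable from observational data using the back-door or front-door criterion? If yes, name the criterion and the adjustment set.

desc(K)\{K}={B,N}; candidates ⊆ {A,F,S}.
∅: K⊥B given ∅ in G with K→· removed — back-door holds.
P(B|do(K)) = P(B|K) — no adjustment needed.

P(B|do(K)): backdoor, adjust for ∅.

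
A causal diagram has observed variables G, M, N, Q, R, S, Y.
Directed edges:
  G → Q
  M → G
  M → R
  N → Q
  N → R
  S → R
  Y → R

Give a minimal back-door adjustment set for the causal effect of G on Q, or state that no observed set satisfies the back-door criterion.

G→Q: minimal back-door set ∅.

desc(G)\{G}={Q}; candidates ⊆ {M,N,R,S,Y}.
∅: G⊥Q given ∅ in G with G→· removed — back-door holds.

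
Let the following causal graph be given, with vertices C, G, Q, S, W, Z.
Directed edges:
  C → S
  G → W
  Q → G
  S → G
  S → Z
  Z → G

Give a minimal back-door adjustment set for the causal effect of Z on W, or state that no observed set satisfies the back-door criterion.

Z→W: minimal back-door set {S}.

desc(Z)\{Z}={G,W}; candidates ⊆ {C,Q,S}.
size 0: {}; under {} Z still reaches {C,G,S,W} ∋ W.
{S}: Z⊥W given {S} in G with Z→· removed — back-door holds.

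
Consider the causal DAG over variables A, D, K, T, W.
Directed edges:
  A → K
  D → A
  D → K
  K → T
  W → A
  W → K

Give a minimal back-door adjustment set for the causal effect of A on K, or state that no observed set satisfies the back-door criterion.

desc(A)\{A}={K,T}; candidates ⊆ {D,W}.
size 0: {}; under {} A still reaches {D,K,T,W} ∋ K.
size 1: {D}, {W}; under {D} A still reaches {K,T,W} ∋ K.
{D,W}: A⊥K given {D,W} in G with A→· removed — back-door holds.

A→K: minimal back-door set {D, W}.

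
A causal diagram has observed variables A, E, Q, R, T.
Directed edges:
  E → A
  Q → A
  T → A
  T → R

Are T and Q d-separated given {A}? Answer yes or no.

Bayes-Ball from T | {A} reaches {E,Q,R}.
Q ∈ reach(T|{A}) ⇒ T ⊥̸ Q | {A}.

No — T and Q are d-connected given {A}.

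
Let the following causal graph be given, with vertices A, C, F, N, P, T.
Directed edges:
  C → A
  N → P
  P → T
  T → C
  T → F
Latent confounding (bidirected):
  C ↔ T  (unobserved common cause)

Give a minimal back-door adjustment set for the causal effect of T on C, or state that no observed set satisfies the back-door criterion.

desc(T)\{T}={A,C,F}; candidates ⊆ {N,P}.
T↔C: latent back-door arc(s) into T.
size 0: {}; under {} T still reaches {A,C,N,P} ∋ C.
size 1: {N}, {P}; under {N} T still reaches {A,C,P} ∋ C.
size 2: {N,P}; under {N,P} T still reaches {A,C} ∋ C.
T↔C cannot be blocked by any observed set — no back-door set.

T→C: no observed back-door set.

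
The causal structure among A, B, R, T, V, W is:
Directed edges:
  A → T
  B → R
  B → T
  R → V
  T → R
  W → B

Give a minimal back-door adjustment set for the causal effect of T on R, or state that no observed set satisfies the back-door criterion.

desc(T)\{T}={R,V}; candidates ⊆ {A,B,W}.
size 0: {}; under {} T still reaches {A,B,R,V,W} ∋ R.
{B}: T⊥R given {B} in G with T→· removed — back-door holds.

T→R: minimal back-door set {B}.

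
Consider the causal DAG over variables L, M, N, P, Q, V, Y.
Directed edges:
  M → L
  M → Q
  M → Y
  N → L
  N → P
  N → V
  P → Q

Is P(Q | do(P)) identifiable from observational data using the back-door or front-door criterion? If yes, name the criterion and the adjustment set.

P(Q|do(P)): backdoor, adjust for ∅.

desc(P)\{P}={Q}; candidates ⊆ {L,M,N,V,Y}.
∅: P⊥Q given ∅ in G with P→· removed — back-door holds.
P(Q|do(P)) = P(Q|P) — no adjustment needed.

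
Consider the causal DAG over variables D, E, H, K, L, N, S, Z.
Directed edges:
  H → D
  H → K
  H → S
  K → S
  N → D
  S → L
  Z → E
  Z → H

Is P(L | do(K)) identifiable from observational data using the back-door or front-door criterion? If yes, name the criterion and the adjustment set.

desc(K)\{K}={L,S}; candidates ⊆ {D,E,H,N,Z}.
size 0: {}; under {} K still reaches {D,E,H,L,S,Z} ∋ L.
{H}: K⊥L given {H} in G with K→· removed — back-door holds.
P(L|do(K)) = Σ_{H} P(L|K,H)·P(H).

P(L|do(K)): backdoor, adjust for {H}.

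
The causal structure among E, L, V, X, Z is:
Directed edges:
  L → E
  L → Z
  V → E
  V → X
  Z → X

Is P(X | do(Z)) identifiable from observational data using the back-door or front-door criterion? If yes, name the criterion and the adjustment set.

desc(Z)\{Z}={X}; candidates ⊆ {E,L,V}.
∅: Z⊥X given ∅ in G with Z→· removed — back-door holds.
P(X|do(Z)) = P(X|Z) — no adjustment needed.

P(X|do(Z)): backdoor, adjust for ∅.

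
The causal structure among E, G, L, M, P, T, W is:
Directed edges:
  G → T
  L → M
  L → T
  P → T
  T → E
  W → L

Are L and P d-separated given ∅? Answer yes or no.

Bayes-Ball from L | ∅ reaches {E,M,T,W}.
P ∉ reach(L|∅) ⇒ L ⊥ P | ∅.

Yes — L ⊥ P | ∅.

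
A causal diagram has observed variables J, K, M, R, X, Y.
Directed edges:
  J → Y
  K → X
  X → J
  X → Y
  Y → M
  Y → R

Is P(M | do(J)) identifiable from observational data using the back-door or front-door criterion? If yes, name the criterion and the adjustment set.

desc(J)\{J}={M,R,Y}; candidates ⊆ {K,X}.
size 0: {}; under {} J still reaches {K,M,R,X,Y} ∋ M.
{X}: J⊥M given {X} in G with J→· removed — back-door holds.
P(M|do(J)) = Σ_{X} P(M|J,X)·P(X).

P(M|do(J)): backdoor, adjust for {X}.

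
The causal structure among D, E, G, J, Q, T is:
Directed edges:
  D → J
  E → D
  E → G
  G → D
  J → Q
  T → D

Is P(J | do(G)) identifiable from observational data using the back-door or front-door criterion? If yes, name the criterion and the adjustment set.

P(J|do(G)): backdoor, adjust for {E}.

desc(G)\{G}={D,J,Q}; candidates ⊆ {E,T}.
size 0: {}; under {} G still reaches {D,E,J,Q} ∋ J.
{E}: G⊥J given {E} in G with G→· removed — back-door holds.
P(J|do(G)) = Σ_{E} P(J|G,E)·P(E).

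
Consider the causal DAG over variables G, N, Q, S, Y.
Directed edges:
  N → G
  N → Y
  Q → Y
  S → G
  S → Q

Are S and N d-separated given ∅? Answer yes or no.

Bayes-Ball from S | ∅ reaches {G,Q,Y}.
N ∉ reach(S|∅) ⇒ S ⊥ N | ∅.

Yes — S ⊥ N | ∅.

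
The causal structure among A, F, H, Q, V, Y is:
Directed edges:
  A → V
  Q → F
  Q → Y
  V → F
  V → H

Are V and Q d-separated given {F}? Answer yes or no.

Bayes-Ball from V | {F} reaches {A,H,Q,Y}.
Q ∈ reach(V|{F}) ⇒ V ⊥̸ Q | {F}.

No — V and Q are d-connected given {F}.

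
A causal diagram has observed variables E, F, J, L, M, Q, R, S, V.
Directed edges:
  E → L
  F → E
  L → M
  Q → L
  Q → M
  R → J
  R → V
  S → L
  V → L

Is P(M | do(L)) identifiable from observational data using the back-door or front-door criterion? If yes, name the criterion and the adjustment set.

P(M|do(L)): backdoor, adjust for {Q}.

desc(L)\{L}={M}; candidates ⊆ {E,F,J,Q,R,S,V}.
size 0: {}; under {} L still reaches {E,F,J,M,Q,R,S,V} ∋ M.
{Q}: L⊥M given {Q} in G with L→· removed — back-door holds.
P(M|do(L)) = Σ_{Q} P(M|L,Q)·P(Q).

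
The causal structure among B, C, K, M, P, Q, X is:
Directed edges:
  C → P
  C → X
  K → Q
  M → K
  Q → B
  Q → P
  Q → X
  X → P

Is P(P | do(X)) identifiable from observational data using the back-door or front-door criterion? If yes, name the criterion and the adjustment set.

desc(X)\{X}={P}; candidates ⊆ {B,C,K,M,Q}.
size 0: {}; under {} X still reaches {B,C,K,M,P,Q} ∋ P.
size 1: {B}, {C}, {K} …(+2); under {B} X still reaches {C,K,M,P,Q} ∋ P.
{C,Q}: X⊥P given {C,Q} in G with X→· removed — back-door holds.
P(P|do(X)) = Σ_{C,Q} P(P|X,C,Q)·P(C,Q).

P(P|do(X)): backdoor, adjust for {C, Q}.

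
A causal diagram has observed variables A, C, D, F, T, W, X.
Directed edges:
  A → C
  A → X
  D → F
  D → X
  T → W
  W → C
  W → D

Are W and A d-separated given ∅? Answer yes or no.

Bayes-Ball from W | ∅ reaches {C,D,F,T,X}.
A ∉ reach(W|∅) ⇒ W ⊥ A | ∅.

Yes — W ⊥ A | ∅.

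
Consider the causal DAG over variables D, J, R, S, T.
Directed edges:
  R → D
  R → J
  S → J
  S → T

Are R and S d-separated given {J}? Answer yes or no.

No — R and S are d-connected given {J}.

Bayes-Ball from R | {J} reaches {D,S,T}.
S ∈ reach(R|{J}) ⇒ R ⊥̸ S | {J}.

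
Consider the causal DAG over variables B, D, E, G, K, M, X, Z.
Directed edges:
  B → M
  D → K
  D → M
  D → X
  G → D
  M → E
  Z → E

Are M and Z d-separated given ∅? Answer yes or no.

Bayes-Ball from M | ∅ reaches {B,D,E,G,K,X}.
Z ∉ reach(M|∅) ⇒ M ⊥ Z | ∅.

Yes — M ⊥ Z | ∅.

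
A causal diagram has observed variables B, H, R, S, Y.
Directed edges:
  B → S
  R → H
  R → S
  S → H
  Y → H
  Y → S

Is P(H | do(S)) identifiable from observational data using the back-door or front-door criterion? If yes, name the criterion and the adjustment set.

desc(S)\{S}={H}; candidates ⊆ {B,R,Y}.
size 0: {}; under {} S still reaches {B,H,R,Y} ∋ H.
size 1: {B}, {R}, {Y}; under {B} S still reaches {H,R,Y} ∋ H.
{R,Y}: S⊥H given {R,Y} in G with S→· removed — back-door holds.
P(H|do(S)) = Σ_{R,Y} P(H|S,R,Y)·P(R,Y).

P(H|do(S)): backdoor, adjust for {R, Y}.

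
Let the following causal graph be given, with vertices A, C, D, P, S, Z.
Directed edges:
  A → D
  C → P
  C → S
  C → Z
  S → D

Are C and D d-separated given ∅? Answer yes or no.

No — C and D are d-connected given ∅.

Bayes-Ball from C | ∅ reaches {D,P,S,Z}.
D ∈ reach(C|∅) ⇒ C ⊥̸ D | ∅.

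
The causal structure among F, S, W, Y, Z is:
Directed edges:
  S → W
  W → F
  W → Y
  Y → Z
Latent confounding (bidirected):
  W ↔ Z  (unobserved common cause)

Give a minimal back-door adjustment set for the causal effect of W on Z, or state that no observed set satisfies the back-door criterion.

desc(W)\{W}={F,Y,Z}; candidates ⊆ {S}.
W↔Z: latent back-door arc(s) into W.
size 0: {}; under {} W still reaches {S,Z} ∋ Z.
size 1: {S}; under {S} W still reaches {Z} ∋ Z.
W↔Z cannot be blocked by any observed set — no back-door set.

W→Z: no observed back-door set.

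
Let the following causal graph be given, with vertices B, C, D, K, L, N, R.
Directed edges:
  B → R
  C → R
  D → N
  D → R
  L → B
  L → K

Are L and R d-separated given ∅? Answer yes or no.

Bayes-Ball from L | ∅ reaches {B,K,R}.
R ∈ reach(L|∅) ⇒ L ⊥̸ R | ∅.

No — L and R are d-connected given ∅.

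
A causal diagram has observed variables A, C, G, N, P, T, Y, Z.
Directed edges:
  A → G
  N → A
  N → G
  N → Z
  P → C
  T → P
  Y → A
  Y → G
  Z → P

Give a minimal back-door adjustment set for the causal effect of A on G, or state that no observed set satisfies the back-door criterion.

desc(A)\{A}={G}; candidates ⊆ {C,N,P,T,Y,Z}.
size 0: {}; under {} A still reaches {C,G,N,P,Y,Z} ∋ G.
size 1: {C}, {N}, {P} …(+3); under {C} A still reaches {G,N,P,T,Y,Z} ∋ G.
{N,Y}: A⊥G given {N,Y} in G with A→· removed — back-door holds.

A→G: minimal back-door set {N, Y}.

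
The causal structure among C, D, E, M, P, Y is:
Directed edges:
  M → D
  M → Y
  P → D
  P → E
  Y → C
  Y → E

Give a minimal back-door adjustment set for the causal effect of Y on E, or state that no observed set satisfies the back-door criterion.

desc(Y)\{Y}={C,E}; candidates ⊆ {D,M,P}.
∅: Y⊥E given ∅ in G with Y→· removed — back-door holds.

Y→E: minimal back-door set ∅.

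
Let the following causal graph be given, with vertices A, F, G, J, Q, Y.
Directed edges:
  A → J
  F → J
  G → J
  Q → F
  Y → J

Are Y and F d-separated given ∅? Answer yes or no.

Bayes-Ball from Y | ∅ reaches {J}.
F ∉ reach(Y|∅) ⇒ Y ⊥ F | ∅.

Yes — Y ⊥ F | ∅.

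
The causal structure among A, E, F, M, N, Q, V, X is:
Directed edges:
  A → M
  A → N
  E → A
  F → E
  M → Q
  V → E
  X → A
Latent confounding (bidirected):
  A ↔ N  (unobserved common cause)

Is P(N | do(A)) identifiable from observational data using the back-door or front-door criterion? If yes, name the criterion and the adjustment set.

desc(A)\{A}={M,N,Q}; candidates ⊆ {E,F,V,X}.
A↔N: latent back-door arc(s) into A.
size 0: {}; under {} A still reaches {E,F,N,V,X} ∋ N.
size 1: {E}, {F}, {V} …(+1); under {E} A still reaches {N,X} ∋ N.
size 2: {E,F}, {E,V}, {E,X} …(+3); under {E,F} A still reaches {N,X} ∋ N.
A↔N cannot be blocked by any observed set — no back-door set.
No mediator lies on a directed A→…→N path.
Neither criterion identifies P(N|do(A)) in this graph.

P(N|do(A)): not identifiable (no BD/FD set).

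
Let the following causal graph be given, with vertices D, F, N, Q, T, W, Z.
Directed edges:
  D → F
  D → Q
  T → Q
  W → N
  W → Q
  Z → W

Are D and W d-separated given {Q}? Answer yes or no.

Bayes-Ball from D | {Q} reaches {F,N,T,W,Z}.
W ∈ reach(D|{Q}) ⇒ D ⊥̸ W | {Q}.

No — D and W are d-connected given {Q}.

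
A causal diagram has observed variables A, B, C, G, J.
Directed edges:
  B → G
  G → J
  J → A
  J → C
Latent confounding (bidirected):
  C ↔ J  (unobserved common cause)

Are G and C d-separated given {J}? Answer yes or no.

Bayes-Ball from G | {J} reaches {B,C}.
C ∈ reach(G|{J}) ⇒ G ⊥̸ C | {J}.

No — G and C are d-connected given {J}.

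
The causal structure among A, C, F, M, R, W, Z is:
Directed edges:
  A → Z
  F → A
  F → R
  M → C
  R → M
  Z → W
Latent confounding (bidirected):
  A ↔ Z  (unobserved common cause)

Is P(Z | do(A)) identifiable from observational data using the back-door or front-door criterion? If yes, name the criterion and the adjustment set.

desc(A)\{A}={W,Z}; candidates ⊆ {C,F,M,R}.
A↔Z: latent back-door arc(s) into A.
size 0: {}; under {} A still reaches {C,F,M,R,W,Z} ∋ Z.
size 1: {C}, {F}, {M} …(+1); under {C} A still reaches {F,M,R,W,Z} ∋ Z.
size 2: {C,F}, {C,M}, {C,R} …(+3); under {C,F} A still reaches {W,Z} ∋ Z.
A↔Z cannot be blocked by any observed set — no back-door set.
No mediator lies on a directed A→…→Z path.
Neither criterion identifies P(Z|do(A)) in this graph.

P(Z|do(A)): not identifiable (no BD/FD set).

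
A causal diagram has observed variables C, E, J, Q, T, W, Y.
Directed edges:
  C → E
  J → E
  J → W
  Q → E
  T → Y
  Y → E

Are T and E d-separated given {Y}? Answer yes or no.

Yes — T ⊥ E | {Y}.

Bayes-Ball from T | {Y} reaches ∅.
E ∉ reach(T|{Y}) ⇒ T ⊥ E | {Y}.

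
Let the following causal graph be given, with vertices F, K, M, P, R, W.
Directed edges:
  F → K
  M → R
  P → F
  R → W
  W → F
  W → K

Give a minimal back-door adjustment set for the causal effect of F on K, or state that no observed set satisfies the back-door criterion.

desc(F)\{F}={K}; candidates ⊆ {M,P,R,W}.
size 0: {}; under {} F still reaches {K,M,P,R,W} ∋ K.
{W}: F⊥K given {W} in G with F→· removed — back-door holds.

F→K: minimal back-door set {W}.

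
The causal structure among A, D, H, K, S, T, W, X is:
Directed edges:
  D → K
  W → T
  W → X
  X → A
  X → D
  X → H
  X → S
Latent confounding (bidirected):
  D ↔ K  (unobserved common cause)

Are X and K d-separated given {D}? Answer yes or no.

Bayes-Ball from X | {D} reaches {A,H,K,S,T,W}.
K ∈ reach(X|{D}) ⇒ X ⊥̸ K | {D}.

No — X and K are d-connected given {D}.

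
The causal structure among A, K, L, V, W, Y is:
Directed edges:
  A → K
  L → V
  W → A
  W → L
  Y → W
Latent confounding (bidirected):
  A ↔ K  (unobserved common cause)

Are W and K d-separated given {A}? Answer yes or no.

Bayes-Ball from W | {A} reaches {K,L,V,Y}.
K ∈ reach(W|{A}) ⇒ W ⊥̸ K | {A}.

No — W and K are d-connected given {A}.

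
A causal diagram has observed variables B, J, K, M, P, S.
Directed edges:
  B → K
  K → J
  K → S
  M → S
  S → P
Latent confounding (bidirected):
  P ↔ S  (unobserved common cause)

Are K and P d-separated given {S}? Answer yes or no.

No — K and P are d-connected given {S}.

Bayes-Ball from K | {S} reaches {B,J,M,P}.
P ∈ reach(K|{S}) ⇒ K ⊥̸ P | {S}.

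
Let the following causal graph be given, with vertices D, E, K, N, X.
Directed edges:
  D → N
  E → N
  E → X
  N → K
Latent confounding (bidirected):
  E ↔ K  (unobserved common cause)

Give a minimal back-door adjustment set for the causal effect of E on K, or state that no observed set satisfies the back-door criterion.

desc(E)\{E}={K,N,X}; candidates ⊆ {D}.
E↔K: latent back-door arc(s) into E.
size 0: {}; under {} E still reaches {K} ∋ K.
size 1: {D}; under {D} E still reaches {K} ∋ K.
E↔K cannot be blocked by any observed set — no back-door set.

E→K: no observed back-door set.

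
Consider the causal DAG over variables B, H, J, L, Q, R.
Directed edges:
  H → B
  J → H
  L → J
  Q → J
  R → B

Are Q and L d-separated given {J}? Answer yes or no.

No — Q and L are d-connected given {J}.

Bayes-Ball from Q | {J} reaches {L}.
L ∈ reach(Q|{J}) ⇒ Q ⊥̸ L | {J}.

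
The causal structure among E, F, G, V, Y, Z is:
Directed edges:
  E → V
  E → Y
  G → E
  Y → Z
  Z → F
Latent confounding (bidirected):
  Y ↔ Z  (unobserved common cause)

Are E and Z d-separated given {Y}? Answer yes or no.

No — E and Z are d-connected given {Y}.

Bayes-Ball from E | {Y} reaches {F,G,V,Z}.
Z ∈ reach(E|{Y}) ⇒ E ⊥̸ Z | {Y}.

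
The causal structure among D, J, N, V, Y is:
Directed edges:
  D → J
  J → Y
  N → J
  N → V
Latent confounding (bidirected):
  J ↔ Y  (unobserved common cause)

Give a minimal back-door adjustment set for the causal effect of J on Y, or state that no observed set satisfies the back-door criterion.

J→Y: no observed back-door set.

desc(J)\{J}={Y}; candidates ⊆ {D,N,V}.
J↔Y: latent back-door arc(s) into J.
size 0: {}; under {} J still reaches {D,N,V,Y} ∋ Y.
size 1: {D}, {N}, {V}; under {D} J still reaches {N,V,Y} ∋ Y.
size 2: {D,N}, {D,V}, {N,V}; under {D,N} J still reaches {Y} ∋ Y.
J↔Y cannot be blocked by any observed set — no back-door set.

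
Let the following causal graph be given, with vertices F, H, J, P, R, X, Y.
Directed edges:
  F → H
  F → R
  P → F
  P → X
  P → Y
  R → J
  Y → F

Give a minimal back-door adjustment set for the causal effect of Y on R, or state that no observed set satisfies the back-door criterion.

desc(Y)\{Y}={F,H,J,R}; candidates ⊆ {P,X}.
size 0: {}; under {} Y still reaches {F,H,J,P,R,X} ∋ R.
{P}: Y⊥R given {P} in G with Y→· removed — back-door holds.

Y→R: minimal back-door set {P}.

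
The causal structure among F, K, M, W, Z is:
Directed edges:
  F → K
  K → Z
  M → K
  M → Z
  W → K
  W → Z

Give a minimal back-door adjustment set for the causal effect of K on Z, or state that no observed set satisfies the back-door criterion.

K→Z: minimal back-door set {M, W}.

desc(K)\{K}={Z}; candidates ⊆ {F,M,W}.
size 0: {}; under {} K still reaches {F,M,W,Z} ∋ Z.
size 1: {F}, {M}, {W}; under {F} K still reaches {M,W,Z} ∋ Z.
{M,W}: K⊥Z given {M,W} in G with K→· removed — back-door holds.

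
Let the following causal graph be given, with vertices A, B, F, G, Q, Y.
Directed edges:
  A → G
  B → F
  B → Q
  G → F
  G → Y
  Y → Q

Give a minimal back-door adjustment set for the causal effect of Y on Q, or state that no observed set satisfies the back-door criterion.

Y→Q: minimal back-door set ∅.

desc(Y)\{Y}={Q}; candidates ⊆ {A,B,F,G}.
∅: Y⊥Q given ∅ in G with Y→· removed — back-door holds.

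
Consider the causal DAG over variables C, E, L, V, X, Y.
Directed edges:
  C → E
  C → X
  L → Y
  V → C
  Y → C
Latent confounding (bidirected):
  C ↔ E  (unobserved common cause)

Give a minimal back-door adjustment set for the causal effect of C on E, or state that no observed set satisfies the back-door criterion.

C→E: no observed back-door set.

desc(C)\{C}={E,X}; candidates ⊆ {L,V,Y}.
C↔E: latent back-door arc(s) into C.
size 0: {}; under {} C still reaches {E,L,V,Y} ∋ E.
size 1: {L}, {V}, {Y}; under {L} C still reaches {E,V,Y} ∋ E.
size 2: {L,V}, {L,Y}, {V,Y}; under {L,V} C still reaches {E,Y} ∋ E.
C↔E cannot be blocked by any observed set — no back-door set.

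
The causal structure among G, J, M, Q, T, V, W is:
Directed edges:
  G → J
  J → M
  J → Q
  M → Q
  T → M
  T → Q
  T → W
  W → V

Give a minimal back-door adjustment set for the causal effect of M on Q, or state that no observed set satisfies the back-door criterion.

M→Q: minimal back-door set {J, T}.

desc(M)\{M}={Q}; candidates ⊆ {G,J,T,V,W}.
size 0: {}; under {} M still reaches {G,J,Q,T,V,W} ∋ Q.
size 1: {G}, {J}, {T} …(+2); under {G} M still reaches {J,Q,T,V,W} ∋ Q.
{J,T}: M⊥Q given {J,T} in G with M→· removed — back-door holds.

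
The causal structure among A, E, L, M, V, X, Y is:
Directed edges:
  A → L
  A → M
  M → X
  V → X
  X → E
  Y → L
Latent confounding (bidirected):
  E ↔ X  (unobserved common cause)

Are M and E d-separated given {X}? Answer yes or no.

No — M and E are d-connected given {X}.

Bayes-Ball from M | {X} reaches {A,E,L,V}.
E ∈ reach(M|{X}) ⇒ M ⊥̸ E | {X}.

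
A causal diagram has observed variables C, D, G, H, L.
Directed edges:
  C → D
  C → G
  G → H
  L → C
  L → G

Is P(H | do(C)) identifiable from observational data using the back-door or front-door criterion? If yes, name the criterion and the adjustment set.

P(H|do(C)): backdoor, adjust for {L}.

desc(C)\{C}={D,G,H}; candidates ⊆ {L}.
size 0: {}; under {} C still reaches {G,H,L} ∋ H.
{L}: C⊥H given {L} in G with C→· removed — back-door holds.
P(H|do(C)) = Σ_{L} P(H|C,L)·P(L).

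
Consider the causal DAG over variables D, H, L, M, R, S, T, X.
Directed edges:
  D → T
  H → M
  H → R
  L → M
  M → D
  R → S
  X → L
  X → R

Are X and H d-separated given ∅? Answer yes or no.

Bayes-Ball from X | ∅ reaches {D,L,M,R,S,T}.
H ∉ reach(X|∅) ⇒ X ⊥ H | ∅.

Yes — X ⊥ H | ∅.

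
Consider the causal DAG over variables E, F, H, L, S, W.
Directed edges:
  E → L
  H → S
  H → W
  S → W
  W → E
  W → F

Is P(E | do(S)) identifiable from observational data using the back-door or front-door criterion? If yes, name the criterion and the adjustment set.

P(E|do(S)): backdoor, adjust for {H}.

desc(S)\{S}={E,F,L,W}; candidates ⊆ {H}.
size 0: {}; under {} S still reaches {E,F,H,L,W} ∋ E.
{H}: S⊥E given {H} in G with S→· removed — back-door holds.
P(E|do(S)) = Σ_{H} P(E|S,H)·P(H).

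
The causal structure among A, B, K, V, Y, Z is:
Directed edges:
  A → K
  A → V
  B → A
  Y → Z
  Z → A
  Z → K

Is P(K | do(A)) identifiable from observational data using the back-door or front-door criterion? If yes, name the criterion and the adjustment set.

desc(A)\{A}={K,V}; candidates ⊆ {B,Y,Z}.
size 0: {}; under {} A still reaches {B,K,Y,Z} ∋ K.
{Z}: A⊥K given {Z} in G with A→· removed — back-door holds.
P(K|do(A)) = Σ_{Z} P(K|A,Z)·P(Z).

P(K|do(A)): backdoor, adjust for {Z}.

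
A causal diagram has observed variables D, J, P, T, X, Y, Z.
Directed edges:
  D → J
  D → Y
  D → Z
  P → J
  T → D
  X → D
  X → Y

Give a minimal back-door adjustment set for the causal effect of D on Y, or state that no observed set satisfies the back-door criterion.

D→Y: minimal back-door set {X}.

desc(D)\{D}={J,Y,Z}; candidates ⊆ {P,T,X}.
size 0: {}; under {} D still reaches {T,X,Y} ∋ Y.
{X}: D⊥Y given {X} in G with D→· removed — back-door holds.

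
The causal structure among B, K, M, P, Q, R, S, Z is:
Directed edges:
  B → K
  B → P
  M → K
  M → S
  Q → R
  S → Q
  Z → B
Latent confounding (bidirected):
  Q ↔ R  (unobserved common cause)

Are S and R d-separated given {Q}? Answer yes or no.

Bayes-Ball from S | {Q} reaches {K,M,R}.
R ∈ reach(S|{Q}) ⇒ S ⊥̸ R | {Q}.

No — S and R are d-connected given {Q}.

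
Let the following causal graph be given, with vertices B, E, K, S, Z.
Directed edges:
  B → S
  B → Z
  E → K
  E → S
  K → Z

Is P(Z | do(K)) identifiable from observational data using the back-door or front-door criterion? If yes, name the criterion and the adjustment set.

desc(K)\{K}={Z}; candidates ⊆ {B,E,S}.
∅: K⊥Z given ∅ in G with K→· removed — back-door holds.
P(Z|do(K)) = P(Z|K) — no adjustment needed.

P(Z|do(K)): backdoor, adjust for ∅.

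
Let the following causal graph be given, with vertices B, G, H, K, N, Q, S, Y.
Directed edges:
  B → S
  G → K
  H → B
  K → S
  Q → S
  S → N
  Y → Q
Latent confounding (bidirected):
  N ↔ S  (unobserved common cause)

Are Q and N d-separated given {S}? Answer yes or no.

Bayes-Ball from Q | {S} reaches {B,G,H,K,N,Y}.
N ∈ reach(Q|{S}) ⇒ Q ⊥̸ N | {S}.

No — Q and N are d-connected given {S}.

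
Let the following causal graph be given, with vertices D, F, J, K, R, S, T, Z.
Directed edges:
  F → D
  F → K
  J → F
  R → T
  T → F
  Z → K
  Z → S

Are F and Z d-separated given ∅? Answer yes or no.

Bayes-Ball from F | ∅ reaches {D,J,K,R,T}.
Z ∉ reach(F|∅) ⇒ F ⊥ Z | ∅.

Yes — F ⊥ Z | ∅.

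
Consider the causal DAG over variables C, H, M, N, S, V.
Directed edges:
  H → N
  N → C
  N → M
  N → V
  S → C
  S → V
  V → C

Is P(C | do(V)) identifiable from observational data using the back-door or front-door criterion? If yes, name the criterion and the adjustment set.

P(C|do(V)): backdoor, adjust for {N, S}.

desc(V)\{V}={C}; candidates ⊆ {H,M,N,S}.
size 0: {}; under {} V still reaches {C,H,M,N,S} ∋ C.
size 1: {H}, {M}, {N} …(+1); under {H} V still reaches {C,M,N,S} ∋ C.
{N,S}: V⊥C given {N,S} in G with V→· removed — back-door holds.
P(C|do(V)) = Σ_{N,S} P(C|V,N,S)·P(N,S).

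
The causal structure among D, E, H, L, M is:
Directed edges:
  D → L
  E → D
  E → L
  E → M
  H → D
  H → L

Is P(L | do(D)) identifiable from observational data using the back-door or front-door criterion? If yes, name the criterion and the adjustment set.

desc(D)\{D}={L}; candidates ⊆ {E,H,M}.
size 0: {}; under {} D still reaches {E,H,L,M} ∋ L.
size 1: {E}, {H}, {M}; under {E} D still reaches {H,L} ∋ L.
{E,H}: D⊥L given {E,H} in G with D→· removed — back-door holds.
P(L|do(D)) = Σ_{E,H} P(L|D,E,H)·P(E,H).

P(L|do(D)): backdoor, adjust for {E, H}.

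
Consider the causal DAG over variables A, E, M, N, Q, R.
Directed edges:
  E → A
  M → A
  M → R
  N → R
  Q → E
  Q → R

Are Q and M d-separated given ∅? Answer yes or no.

Yes — Q ⊥ M | ∅.

Bayes-Ball from Q | ∅ reaches {A,E,R}.
M ∉ reach(Q|∅) ⇒ Q ⊥ M | ∅.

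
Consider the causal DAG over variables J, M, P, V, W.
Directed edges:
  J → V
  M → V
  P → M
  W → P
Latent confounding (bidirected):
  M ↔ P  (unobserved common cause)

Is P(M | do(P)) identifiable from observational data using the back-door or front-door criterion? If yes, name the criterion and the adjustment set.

desc(P)\{P}={M,V}; candidates ⊆ {J,W}.
P↔M: latent back-door arc(s) into P.
size 0: {}; under {} P still reaches {M,V,W} ∋ M.
size 1: {J}, {W}; under {J} P still reaches {M,V,W} ∋ M.
size 2: {J,W}; under {J,W} P still reaches {M,V} ∋ M.
P↔M cannot be blocked by any observed set — no back-door set.
No mediator lies on a directed P→…→M path.
Neither criterion identifies P(M|do(P)) in this graph.

P(M|do(P)): not identifiable (no BD/FD set).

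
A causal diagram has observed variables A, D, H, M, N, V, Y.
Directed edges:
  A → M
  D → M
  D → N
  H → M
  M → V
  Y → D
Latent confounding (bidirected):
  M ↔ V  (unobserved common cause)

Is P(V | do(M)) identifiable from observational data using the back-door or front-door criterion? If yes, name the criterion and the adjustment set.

P(V|do(M)): not identifiable (no BD/FD set).

desc(M)\{M}={V}; candidates ⊆ {A,D,H,N,Y}.
M↔V: latent back-door arc(s) into M.
size 0: {}; under {} M still reaches {A,D,H,N,V,Y} ∋ V.
size 1: {A}, {D}, {H} …(+2); under {A} M still reaches {D,H,N,V,Y} ∋ V.
size 2: {A,D}, {A,H}, {A,N} …(+7); under {A,D} M still reaches {H,V} ∋ V.
M↔V cannot be blocked by any observed set — no back-door set.
No mediator lies on a directed M→…→V path.
Neither criterion identifies P(V|do(M)) in this graph.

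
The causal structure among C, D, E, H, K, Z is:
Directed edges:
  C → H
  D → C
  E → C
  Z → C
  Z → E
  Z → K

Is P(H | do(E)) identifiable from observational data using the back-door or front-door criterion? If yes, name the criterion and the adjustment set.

desc(E)\{E}={C,H}; candidates ⊆ {D,K,Z}.
size 0: {}; under {} E still reaches {C,H,K,Z} ∋ H.
{Z}: E⊥H given {Z} in G with E→· removed — back-door holds.
P(H|do(E)) = Σ_{Z} P(H|E,Z)·P(Z).

P(H|do(E)): backdoor, adjust for {Z}.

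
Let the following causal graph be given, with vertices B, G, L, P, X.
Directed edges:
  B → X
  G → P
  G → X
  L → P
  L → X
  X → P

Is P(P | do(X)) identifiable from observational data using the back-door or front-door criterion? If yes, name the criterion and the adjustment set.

P(P|do(X)): backdoor, adjust for {G, L}.

desc(X)\{X}={P}; candidates ⊆ {B,G,L}.
size 0: {}; under {} X still reaches {B,G,L,P} ∋ P.
size 1: {B}, {G}, {L}; under {B} X still reaches {G,L,P} ∋ P.
{G,L}: X⊥P given {G,L} in G with X→· removed — back-door holds.
P(P|do(X)) = Σ_{G,L} P(P|X,G,L)·P(G,L).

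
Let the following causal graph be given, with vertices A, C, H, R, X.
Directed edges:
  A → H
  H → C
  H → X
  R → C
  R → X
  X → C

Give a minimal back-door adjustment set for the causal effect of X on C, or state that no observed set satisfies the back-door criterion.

X→C: minimal back-door set {H, R}.

desc(X)\{X}={C}; candidates ⊆ {A,H,R}.
size 0: {}; under {} X still reaches {A,C,H,R} ∋ C.
size 1: {A}, {H}, {R}; under {A} X still reaches {C,H,R} ∋ C.
{H,R}: X⊥C given {H,R} in G with X→· removed — back-door holds.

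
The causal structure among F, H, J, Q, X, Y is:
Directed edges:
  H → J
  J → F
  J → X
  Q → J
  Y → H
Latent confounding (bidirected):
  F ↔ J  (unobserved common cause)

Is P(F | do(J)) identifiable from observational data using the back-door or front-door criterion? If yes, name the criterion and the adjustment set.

desc(J)\{J}={F,X}; candidates ⊆ {H,Q,Y}.
J↔F: latent back-door arc(s) into J.
size 0: {}; under {} J still reaches {F,H,Q,Y} ∋ F.
size 1: {H}, {Q}, {Y}; under {H} J still reaches {F,Q} ∋ F.
size 2: {H,Q}, {H,Y}, {Q,Y}; under {H,Q} J still reaches {F} ∋ F.
J↔F cannot be blocked by any observed set — no back-door set.
No mediator lies on a directed J→…→F path.
Neither criterion identifies P(F|do(J)) in this graph.

P(F|do(J)): not identifiable (no BD/FD set).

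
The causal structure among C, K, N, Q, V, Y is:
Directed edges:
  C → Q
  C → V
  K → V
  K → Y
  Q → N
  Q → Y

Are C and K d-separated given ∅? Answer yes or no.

Bayes-Ball from C | ∅ reaches {N,Q,V,Y}.
K ∉ reach(C|∅) ⇒ C ⊥ K | ∅.

Yes — C ⊥ K | ∅.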